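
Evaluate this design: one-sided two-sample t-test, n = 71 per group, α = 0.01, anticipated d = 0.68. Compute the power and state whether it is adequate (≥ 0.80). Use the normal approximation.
Power ≈ 0.96; the study is adequately powered (power ≥ 0.80)

Power calculation (two-sample t-test, normal approximation):
z_β = d · √(n/2) - z_α
z_β = 0.68 · √(71/2) - 2.326
z_β = 0.68 · 5.958 - 2.326
z_β = 1.725

Power = Φ(z_β) = Φ(1.725) ≈ 0.958

Effect size d = 0.68 is medium by Cohen's convention (0.2/0.5/0.8).

Threshold: power ≥ 0.80 is conventionally adequate.
Power ≈ 0.96 → the study is adequately powered (power ≥ 0.80).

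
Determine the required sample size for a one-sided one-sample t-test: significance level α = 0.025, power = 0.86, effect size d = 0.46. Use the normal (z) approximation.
n = 44

Sample size formula (one-sample t-test, normal approximation):
n = ((z_α + z_β) / d)²

z_α = 1.960 (for α = 0.025, one-sided)
z_β = 1.080 (for power = 0.86)
d = 0.46

n = ((1.960 + 1.080) / 0.46)²
n = (6.609)²
n ≈ 43.68
Round up to the next whole number: n = 44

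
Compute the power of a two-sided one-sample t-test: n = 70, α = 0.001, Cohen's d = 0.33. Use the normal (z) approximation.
Power ≈ 0.30

Power calculation (one-sample t-test, normal approximation):
z_β = d · √n - z_{α/2}
z_β = 0.33 · √70 - 3.291
z_β = 0.33 · 8.367 - 3.291
z_β = -0.530

Power = Φ(z_β) = Φ(-0.530) ≈ 0.298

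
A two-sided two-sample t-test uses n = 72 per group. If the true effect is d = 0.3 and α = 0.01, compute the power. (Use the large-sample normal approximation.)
Power ≈ 0.22

Power calculation (two-sample t-test, normal approximation):
z_β = d · √(n/2) - z_{α/2}
z_β = 0.3 · √(72/2) - 2.576
z_β = 0.3 · 6.000 - 2.576
z_β = -0.776

Power = Φ(z_β) = Φ(-0.776) ≈ 0.219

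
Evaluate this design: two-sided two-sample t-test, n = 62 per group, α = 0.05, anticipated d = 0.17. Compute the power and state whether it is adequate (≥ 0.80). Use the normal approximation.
Power ≈ 0.16; the study is underpowered (power < 0.80)

Power calculation (two-sample t-test, normal approximation):
z_β = d · √(n/2) - z_{α/2}
z_β = 0.17 · √(62/2) - 1.960
z_β = 0.17 · 5.568 - 1.960
z_β = -1.013

Power = Φ(z_β) = Φ(-1.013) ≈ 0.155

Effect size d = 0.17 is very small by Cohen's convention (0.2/0.5/0.8).

Threshold: power ≥ 0.80 is conventionally adequate.
Power ≈ 0.16 → the study is underpowered (power < 0.80).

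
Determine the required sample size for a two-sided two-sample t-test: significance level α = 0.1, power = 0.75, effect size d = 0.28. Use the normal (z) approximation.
n = 138 per group

Sample size formula (two-sample t-test, normal approximation):
n = 2 · ((z_{α/2} + z_β) / d)²

z_{α/2} = 1.645 (for α = 0.1, two-sided)
z_β = 0.674 (for power = 0.75)
d = 0.28

n = 2 · ((1.645 + 0.674) / 0.28)²
n = 2 · (8.282)²
n ≈ 137.18
Round up to the next whole number: n = 138 per group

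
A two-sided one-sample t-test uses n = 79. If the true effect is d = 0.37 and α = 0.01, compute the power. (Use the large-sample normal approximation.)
Power ≈ 0.76

Power calculation (one-sample t-test, normal approximation):
z_β = d · √n - z_{α/2}
z_β = 0.37 · √79 - 2.576
z_β = 0.37 · 8.888 - 2.576
z_β = 0.713

Power = Φ(z_β) = Φ(0.713) ≈ 0.762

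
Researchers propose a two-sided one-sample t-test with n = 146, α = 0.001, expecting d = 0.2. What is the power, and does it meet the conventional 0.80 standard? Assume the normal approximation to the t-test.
Power ≈ 0.19; the study is underpowered (power < 0.80)

Power calculation (one-sample t-test, normal approximation):
z_β = d · √n - z_{α/2}
z_β = 0.2 · √146 - 3.291
z_β = 0.2 · 12.083 - 3.291
z_β = -0.874

Power = Φ(z_β) = Φ(-0.874) ≈ 0.191

Effect size d = 0.2 is small by Cohen's convention (0.2/0.5/0.8).

Threshold: power ≥ 0.80 is conventionally adequate.
Power ≈ 0.19 → the study is underpowered (power < 0.80).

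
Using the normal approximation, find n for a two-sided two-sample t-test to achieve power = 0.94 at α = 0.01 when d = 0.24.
n = 593 per group

Sample size formula (two-sample t-test, normal approximation):
n = 2 · ((z_{α/2} + z_β) / d)²

z_{α/2} = 2.576 (for α = 0.01, two-sided)
z_β = 1.555 (for power = 0.94)
d = 0.24

n = 2 · ((2.576 + 1.555) / 0.24)²
n = 2 · (17.213)²
n ≈ 592.57
Round up to the next whole number: n = 593 per group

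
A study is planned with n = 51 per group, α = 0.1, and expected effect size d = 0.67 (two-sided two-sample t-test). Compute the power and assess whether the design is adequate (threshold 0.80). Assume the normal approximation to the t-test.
Power ≈ 0.96; the study is adequately powered (power ≥ 0.80)

Power calculation (two-sample t-test, normal approximation):
z_β = d · √(n/2) - z_{α/2}
z_β = 0.67 · √(51/2) - 1.645
z_β = 0.67 · 5.050 - 1.645
z_β = 1.738

Power = Φ(z_β) = Φ(1.738) ≈ 0.959

Effect size d = 0.67 is medium by Cohen's convention (0.2/0.5/0.8).

Threshold: power ≥ 0.80 is conventionally adequate.
Power ≈ 0.96 → the study is adequately powered (power ≥ 0.80).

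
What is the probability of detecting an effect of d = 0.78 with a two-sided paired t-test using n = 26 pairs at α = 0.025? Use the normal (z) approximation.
Power ≈ 0.96

Power calculation (paired t-test, normal approximation):
z_β = d · √n - z_{α/2}
z_β = 0.78 · √26 - 2.241
z_β = 0.78 · 5.099 - 2.241
z_β = 1.736

Power = Φ(z_β) = Φ(1.736) ≈ 0.959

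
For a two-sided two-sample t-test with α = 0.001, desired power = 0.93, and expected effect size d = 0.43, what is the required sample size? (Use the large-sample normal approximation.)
n = 246 per group

Sample size formula (two-sample t-test, normal approximation):
n = 2 · ((z_{α/2} + z_β) / d)²

z_{α/2} = 3.291 (for α = 0.001, two-sided)
z_β = 1.476 (for power = 0.93)
d = 0.43

n = 2 · ((3.291 + 1.476) / 0.43)²
n = 2 · (11.086)²
n ≈ 245.80
Round up to the next whole number: n = 246 per group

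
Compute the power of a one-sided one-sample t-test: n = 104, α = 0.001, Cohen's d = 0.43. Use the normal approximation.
Power ≈ 0.90

Power calculation (one-sample t-test, normal approximation):
z_β = d · √n - z_α
z_β = 0.43 · √104 - 3.090
z_β = 0.43 · 10.198 - 3.090
z_β = 1.295

Power = Φ(z_β) = Φ(1.295) ≈ 0.902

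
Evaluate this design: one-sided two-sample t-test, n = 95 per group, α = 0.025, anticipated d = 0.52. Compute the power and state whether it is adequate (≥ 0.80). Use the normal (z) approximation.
Power ≈ 0.95; the study is adequately powered (power ≥ 0.80)

Power calculation (two-sample t-test, normal approximation):
z_β = d · √(n/2) - z_α
z_β = 0.52 · √(95/2) - 1.960
z_β = 0.52 · 6.892 - 1.960
z_β = 1.624

Power = Φ(z_β) = Φ(1.624) ≈ 0.948

Effect size d = 0.52 is medium by Cohen's convention (0.2/0.5/0.8).

Threshold: power ≥ 0.80 is conventionally adequate.
Power ≈ 0.95 → the study is adequately powered (power ≥ 0.80).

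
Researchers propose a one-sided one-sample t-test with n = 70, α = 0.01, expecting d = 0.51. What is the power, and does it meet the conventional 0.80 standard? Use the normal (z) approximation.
Power ≈ 0.97; the study is adequately powered (power ≥ 0.80)

Power calculation (one-sample t-test, normal approximation):
z_β = d · √n - z_α
z_β = 0.51 · √70 - 2.326
z_β = 0.51 · 8.367 - 2.326
z_β = 1.941

Power = Φ(z_β) = Φ(1.941) ≈ 0.974

Effect size d = 0.51 is medium by Cohen's convention (0.2/0.5/0.8).

Threshold: power ≥ 0.80 is conventionally adequate.
Power ≈ 0.97 → the study is adequately powered (power ≥ 0.80).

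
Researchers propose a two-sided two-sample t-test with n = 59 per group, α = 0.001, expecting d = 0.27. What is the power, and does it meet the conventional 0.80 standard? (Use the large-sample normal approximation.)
Power ≈ 0.03; the study is underpowered (power < 0.80)

Power calculation (two-sample t-test, normal approximation):
z_β = d · √(n/2) - z_{α/2}
z_β = 0.27 · √(59/2) - 3.291
z_β = 0.27 · 5.431 - 3.291
z_β = -1.824

Power = Φ(z_β) = Φ(-1.824) ≈ 0.034

Effect size d = 0.27 is small by Cohen's convention (0.2/0.5/0.8).

Threshold: power ≥ 0.80 is conventionally adequate.
Power ≈ 0.03 → the study is underpowered (power < 0.80).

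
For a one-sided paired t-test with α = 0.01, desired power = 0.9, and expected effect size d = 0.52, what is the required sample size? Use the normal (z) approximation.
n = 49 pairs

Sample size formula (paired t-test, normal approximation):
n = ((z_α + z_β) / d)²

z_α = 2.326 (for α = 0.01, one-sided)
z_β = 1.282 (for power = 0.9)
d = 0.52

n = ((2.326 + 1.282) / 0.52)²
n = (6.938)²
n ≈ 48.14
Round up to the next whole number: n = 49 pairs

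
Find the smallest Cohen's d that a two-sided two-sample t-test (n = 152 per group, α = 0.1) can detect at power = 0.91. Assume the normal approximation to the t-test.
d ≈ 0.34

Minimum detectable effect (two-sample t-test, normal approximation):
d = (z_{α/2} + z_β) / √(n/2)
d = (1.645 + 1.341) / √(152/2)
d = 2.986 / 8.718
d ≈ 0.34

By Cohen's convention (0.2 small / 0.5 medium / 0.8 large): small effect.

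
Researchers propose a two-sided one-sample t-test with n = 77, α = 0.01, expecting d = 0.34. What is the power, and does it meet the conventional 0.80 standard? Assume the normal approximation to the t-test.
Power ≈ 0.66; the study is underpowered (power < 0.80)

Power calculation (one-sample t-test, normal approximation):
z_β = d · √n - z_{α/2}
z_β = 0.34 · √77 - 2.576
z_β = 0.34 · 8.775 - 2.576
z_β = 0.408

Power = Φ(z_β) = Φ(0.408) ≈ 0.658

Effect size d = 0.34 is small by Cohen's convention (0.2/0.5/0.8).

Threshold: power ≥ 0.80 is conventionally adequate.
Power ≈ 0.66 → the study is underpowered (power < 0.80).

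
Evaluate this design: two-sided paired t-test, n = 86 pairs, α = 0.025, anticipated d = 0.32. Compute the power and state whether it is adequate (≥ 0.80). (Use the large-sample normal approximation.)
Power ≈ 0.77; the study is underpowered (power < 0.80)

Power calculation (paired t-test, normal approximation):
z_β = d · √n - z_{α/2}
z_β = 0.32 · √86 - 2.241
z_β = 0.32 · 9.274 - 2.241
z_β = 0.726

Power = Φ(z_β) = Φ(0.726) ≈ 0.766

Effect size d = 0.32 is small by Cohen's convention (0.2/0.5/0.8).

Threshold: power ≥ 0.80 is conventionally adequate.
Power ≈ 0.77 → the study is underpowered (power < 0.80).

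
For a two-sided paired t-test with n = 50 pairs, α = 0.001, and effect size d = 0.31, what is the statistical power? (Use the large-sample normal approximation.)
Power ≈ 0.14

Power calculation (paired t-test, normal approximation):
z_β = d · √n - z_{α/2}
z_β = 0.31 · √50 - 3.291
z_β = 0.31 · 7.071 - 3.291
z_β = -1.098

Power = Φ(z_β) = Φ(-1.098) ≈ 0.136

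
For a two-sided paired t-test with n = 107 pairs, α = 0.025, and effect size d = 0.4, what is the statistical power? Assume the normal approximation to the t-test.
Power ≈ 0.97

Power calculation (paired t-test, normal approximation):
z_β = d · √n - z_{α/2}
z_β = 0.4 · √107 - 2.241
z_β = 0.4 · 10.344 - 2.241
z_β = 1.896

Power = Φ(z_β) = Φ(1.896) ≈ 0.971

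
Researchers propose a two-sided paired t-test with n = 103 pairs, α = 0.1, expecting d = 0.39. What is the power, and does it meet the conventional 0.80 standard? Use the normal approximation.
Power ≈ 0.99; the study is adequately powered (power ≥ 0.80)

Power calculation (paired t-test, normal approximation):
z_β = d · √n - z_{α/2}
z_β = 0.39 · √103 - 1.645
z_β = 0.39 · 10.149 - 1.645
z_β = 2.313

Power = Φ(z_β) = Φ(2.313) ≈ 0.990

Effect size d = 0.39 is small by Cohen's convention (0.2/0.5/0.8).

Threshold: power ≥ 0.80 is conventionally adequate.
Power ≈ 0.99 → the study is adequately powered (power ≥ 0.80).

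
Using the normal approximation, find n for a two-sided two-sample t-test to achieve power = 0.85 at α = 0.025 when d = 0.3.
n = 239 per group

Sample size formula (two-sample t-test, normal approximation):
n = 2 · ((z_{α/2} + z_β) / d)²

z_{α/2} = 2.241 (for α = 0.025, two-sided)
z_β = 1.036 (for power = 0.85)
d = 0.3

n = 2 · ((2.241 + 1.036) / 0.3)²
n = 2 · (10.923)²
n ≈ 238.62
Round up to the next whole number: n = 239 per group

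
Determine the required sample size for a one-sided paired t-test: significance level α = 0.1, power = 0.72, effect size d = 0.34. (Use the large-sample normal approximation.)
n = 31 pairs

Sample size formula (paired t-test, normal approximation):
n = ((z_α + z_β) / d)²

z_α = 1.282 (for α = 0.1, one-sided)
z_β = 0.583 (for power = 0.72)
d = 0.34

n = ((1.282 + 0.583) / 0.34)²
n = (5.485)²
n ≈ 30.09
Round up to the next whole number: n = 31 pairs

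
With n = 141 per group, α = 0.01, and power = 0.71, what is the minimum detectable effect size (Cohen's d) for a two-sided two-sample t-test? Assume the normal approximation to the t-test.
d ≈ 0.37

Minimum detectable effect (two-sample t-test, normal approximation):
d = (z_{α/2} + z_β) / √(n/2)
d = (2.576 + 0.553) / √(141/2)
d = 3.129 / 8.396
d ≈ 0.37

By Cohen's convention (0.2 small / 0.5 medium / 0.8 large): small effect.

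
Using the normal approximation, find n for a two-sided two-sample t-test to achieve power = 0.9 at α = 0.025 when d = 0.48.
n = 108 per group

Sample size formula (two-sample t-test, normal approximation):
n = 2 · ((z_{α/2} + z_β) / d)²

z_{α/2} = 2.241 (for α = 0.025, two-sided)
z_β = 1.282 (for power = 0.9)
d = 0.48

n = 2 · ((2.241 + 1.282) / 0.48)²
n = 2 · (7.340)²
n ≈ 107.75
Round up to the next whole number: n = 108 per group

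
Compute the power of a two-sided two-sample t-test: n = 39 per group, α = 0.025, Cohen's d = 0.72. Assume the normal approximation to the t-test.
Power ≈ 0.83

Power calculation (two-sample t-test, normal approximation):
z_β = d · √(n/2) - z_{α/2}
z_β = 0.72 · √(39/2) - 2.241
z_β = 0.72 · 4.416 - 2.241
z_β = 0.938

Power = Φ(z_β) = Φ(0.938) ≈ 0.826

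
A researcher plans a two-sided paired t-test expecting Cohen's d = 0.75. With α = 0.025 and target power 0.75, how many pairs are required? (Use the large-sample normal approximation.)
n = 16 pairs

Sample size formula (paired t-test, normal approximation):
n = ((z_{α/2} + z_β) / d)²

z_{α/2} = 2.241 (for α = 0.025, two-sided)
z_β = 0.674 (for power = 0.75)
d = 0.75

n = ((2.241 + 0.674) / 0.75)²
n = (3.887)²
n ≈ 15.11
Round up to the next whole number: n = 16 pairs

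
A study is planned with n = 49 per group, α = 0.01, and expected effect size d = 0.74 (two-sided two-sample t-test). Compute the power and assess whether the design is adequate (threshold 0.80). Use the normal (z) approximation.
Power ≈ 0.86; the study is adequately powered (power ≥ 0.80)

Power calculation (two-sample t-test, normal approximation):
z_β = d · √(n/2) - z_{α/2}
z_β = 0.74 · √(49/2) - 2.576
z_β = 0.74 · 4.950 - 2.576
z_β = 1.087

Power = Φ(z_β) = Φ(1.087) ≈ 0.861

Effect size d = 0.74 is medium by Cohen's convention (0.2/0.5/0.8).

Threshold: power ≥ 0.80 is conventionally adequate.
Power ≈ 0.86 → the study is adequately powered (power ≥ 0.80).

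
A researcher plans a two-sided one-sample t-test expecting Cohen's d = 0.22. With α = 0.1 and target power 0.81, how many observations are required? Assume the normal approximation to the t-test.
n = 132

Sample size formula (one-sample t-test, normal approximation):
n = ((z_{α/2} + z_β) / d)²

z_{α/2} = 1.645 (for α = 0.1, two-sided)
z_β = 0.878 (for power = 0.81)
d = 0.22

n = ((1.645 + 0.878) / 0.22)²
n = (11.468)²
n ≈ 131.52
Round up to the next whole number: n = 132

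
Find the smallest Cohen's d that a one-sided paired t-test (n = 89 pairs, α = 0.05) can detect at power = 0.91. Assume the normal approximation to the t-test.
d ≈ 0.32

Minimum detectable effect (paired t-test, normal approximation):
d = (z_α + z_β) / √n
d = (1.645 + 1.341) / √89
d = 2.986 / 9.434
d ≈ 0.32

By Cohen's convention (0.2 small / 0.5 medium / 0.8 large): small effect.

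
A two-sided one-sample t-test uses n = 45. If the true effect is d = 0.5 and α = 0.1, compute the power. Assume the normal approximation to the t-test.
Power ≈ 0.96

Power calculation (one-sample t-test, normal approximation):
z_β = d · √n - z_{α/2}
z_β = 0.5 · √45 - 1.645
z_β = 0.5 · 6.708 - 1.645
z_β = 1.709

Power = Φ(z_β) = Φ(1.709) ≈ 0.956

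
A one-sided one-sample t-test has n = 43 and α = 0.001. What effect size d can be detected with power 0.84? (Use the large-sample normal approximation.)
d ≈ 0.62

Minimum detectable effect (one-sample t-test, normal approximation):
d = (z_α + z_β) / √n
d = (3.090 + 0.994) / √43
d = 4.085 / 6.557
d ≈ 0.62

By Cohen's convention (0.2 small / 0.5 medium / 0.8 large): medium effect.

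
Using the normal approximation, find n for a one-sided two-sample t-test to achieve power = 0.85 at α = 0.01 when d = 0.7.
n = 47 per group

Sample size formula (two-sample t-test, normal approximation):
n = 2 · ((z_α + z_β) / d)²

z_α = 2.326 (for α = 0.01, one-sided)
z_β = 1.036 (for power = 0.85)
d = 0.7

n = 2 · ((2.326 + 1.036) / 0.7)²
n = 2 · (4.803)²
n ≈ 46.14
Round up to the next whole number: n = 47 per group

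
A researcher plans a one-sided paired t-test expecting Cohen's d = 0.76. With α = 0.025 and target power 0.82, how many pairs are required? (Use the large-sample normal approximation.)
n = 15 pairs

Sample size formula (paired t-test, normal approximation):
n = ((z_α + z_β) / d)²

z_α = 1.960 (for α = 0.025, one-sided)
z_β = 0.915 (for power = 0.82)
d = 0.76

n = ((1.960 + 0.915) / 0.76)²
n = (3.783)²
n ≈ 14.31
Round up to the next whole number: n = 15 pairs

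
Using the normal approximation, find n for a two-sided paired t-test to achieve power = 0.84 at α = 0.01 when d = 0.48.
n = 56 pairs

Sample size formula (paired t-test, normal approximation):
n = ((z_{α/2} + z_β) / d)²

z_{α/2} = 2.576 (for α = 0.01, two-sided)
z_β = 0.994 (for power = 0.84)
d = 0.48

n = ((2.576 + 0.994) / 0.48)²
n = (7.438)²
n ≈ 55.32
Round up to the next whole number: n = 56 pairs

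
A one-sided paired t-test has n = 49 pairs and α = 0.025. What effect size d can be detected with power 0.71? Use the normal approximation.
d ≈ 0.36

Minimum detectable effect (paired t-test, normal approximation):
d = (z_α + z_β) / √n
d = (1.960 + 0.553) / √49
d = 2.513 / 7.000
d ≈ 0.36

By Cohen's convention (0.2 small / 0.5 medium / 0.8 large): small effect.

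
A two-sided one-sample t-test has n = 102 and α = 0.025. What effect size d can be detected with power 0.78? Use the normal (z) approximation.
d ≈ 0.30

Minimum detectable effect (one-sample t-test, normal approximation):
d = (z_{α/2} + z_β) / √n
d = (2.241 + 0.772) / √102
d = 3.014 / 10.100
d ≈ 0.30

By Cohen's convention (0.2 small / 0.5 medium / 0.8 large): small effect.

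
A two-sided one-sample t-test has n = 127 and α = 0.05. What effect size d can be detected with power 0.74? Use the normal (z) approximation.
d ≈ 0.23

Minimum detectable effect (one-sample t-test, normal approximation):
d = (z_{α/2} + z_β) / √n
d = (1.960 + 0.643) / √127
d = 2.603 / 11.269
d ≈ 0.23

By Cohen's convention (0.2 small / 0.5 medium / 0.8 large): small effect.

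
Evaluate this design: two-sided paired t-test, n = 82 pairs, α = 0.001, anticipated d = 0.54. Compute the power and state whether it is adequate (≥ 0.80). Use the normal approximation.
Power ≈ 0.95; the study is adequately powered (power ≥ 0.80)

Power calculation (paired t-test, normal approximation):
z_β = d · √n - z_{α/2}
z_β = 0.54 · √82 - 3.291
z_β = 0.54 · 9.055 - 3.291
z_β = 1.599

Power = Φ(z_β) = Φ(1.599) ≈ 0.945

Effect size d = 0.54 is medium by Cohen's convention (0.2/0.5/0.8).

Threshold: power ≥ 0.80 is conventionally adequate.
Power ≈ 0.95 → the study is adequately powered (power ≥ 0.80).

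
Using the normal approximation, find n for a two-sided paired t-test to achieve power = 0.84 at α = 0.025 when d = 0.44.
n = 55 pairs

Sample size formula (paired t-test, normal approximation):
n = ((z_{α/2} + z_β) / d)²

z_{α/2} = 2.241 (for α = 0.025, two-sided)
z_β = 0.994 (for power = 0.84)
d = 0.44

n = ((2.241 + 0.994) / 0.44)²
n = (7.352)²
n ≈ 54.05
Round up to the next whole number: n = 55 pairs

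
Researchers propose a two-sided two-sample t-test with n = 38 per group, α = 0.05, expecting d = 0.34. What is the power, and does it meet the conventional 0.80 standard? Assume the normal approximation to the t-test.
Power ≈ 0.32; the study is underpowered (power < 0.80)

Power calculation (two-sample t-test, normal approximation):
z_β = d · √(n/2) - z_{α/2}
z_β = 0.34 · √(38/2) - 1.960
z_β = 0.34 · 4.359 - 1.960
z_β = -0.478

Power = Φ(z_β) = Φ(-0.478) ≈ 0.316

Effect size d = 0.34 is small by Cohen's convention (0.2/0.5/0.8).

Threshold: power ≥ 0.80 is conventionally adequate.
Power ≈ 0.32 → the study is underpowered (power < 0.80).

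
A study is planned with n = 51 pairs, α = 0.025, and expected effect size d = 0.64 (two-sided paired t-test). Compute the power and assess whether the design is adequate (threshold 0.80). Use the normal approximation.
Power ≈ 0.99; the study is adequately powered (power ≥ 0.80)

Power calculation (paired t-test, normal approximation):
z_β = d · √n - z_{α/2}
z_β = 0.64 · √51 - 2.241
z_β = 0.64 · 7.141 - 2.241
z_β = 2.329

Power = Φ(z_β) = Φ(2.329) ≈ 0.990

Effect size d = 0.64 is medium by Cohen's convention (0.2/0.5/0.8).

Threshold: power ≥ 0.80 is conventionally adequate.
Power ≈ 0.99 → the study is adequately powered (power ≥ 0.80).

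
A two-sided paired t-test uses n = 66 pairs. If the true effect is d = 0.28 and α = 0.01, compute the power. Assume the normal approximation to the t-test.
Power ≈ 0.38

Power calculation (paired t-test, normal approximation):
z_β = d · √n - z_{α/2}
z_β = 0.28 · √66 - 2.576
z_β = 0.28 · 8.124 - 2.576
z_β = -0.301

Power = Φ(z_β) = Φ(-0.301) ≈ 0.382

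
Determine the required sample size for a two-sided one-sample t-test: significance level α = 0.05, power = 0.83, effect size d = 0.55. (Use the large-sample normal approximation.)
n = 29

Sample size formula (one-sample t-test, normal approximation):
n = ((z_{α/2} + z_β) / d)²

z_{α/2} = 1.960 (for α = 0.05, two-sided)
z_β = 0.954 (for power = 0.83)
d = 0.55

n = ((1.960 + 0.954) / 0.55)²
n = (5.298)²
n ≈ 28.07
Round up to the next whole number: n = 29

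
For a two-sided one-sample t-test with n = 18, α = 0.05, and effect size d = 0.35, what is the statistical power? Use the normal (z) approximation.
Power ≈ 0.32

Power calculation (one-sample t-test, normal approximation):
z_β = d · √n - z_{α/2}
z_β = 0.35 · √18 - 1.960
z_β = 0.35 · 4.243 - 1.960
z_β = -0.475

Power = Φ(z_β) = Φ(-0.475) ≈ 0.317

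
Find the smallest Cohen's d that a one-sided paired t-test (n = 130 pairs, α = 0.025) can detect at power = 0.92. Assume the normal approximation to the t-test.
d ≈ 0.30

Minimum detectable effect (paired t-test, normal approximation):
d = (z_α + z_β) / √n
d = (1.960 + 1.405) / √130
d = 3.365 / 11.402
d ≈ 0.30

By Cohen's convention (0.2 small / 0.5 medium / 0.8 large): small effect.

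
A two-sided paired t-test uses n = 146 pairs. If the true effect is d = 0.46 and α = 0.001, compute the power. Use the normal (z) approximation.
Power ≈ 0.99

Power calculation (paired t-test, normal approximation):
z_β = d · √n - z_{α/2}
z_β = 0.46 · √146 - 3.291
z_β = 0.46 · 12.083 - 3.291
z_β = 2.268

Power = Φ(z_β) = Φ(2.268) ≈ 0.988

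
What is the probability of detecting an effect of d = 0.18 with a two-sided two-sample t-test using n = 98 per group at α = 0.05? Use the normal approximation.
Power ≈ 0.24

Power calculation (two-sample t-test, normal approximation):
z_β = d · √(n/2) - z_{α/2}
z_β = 0.18 · √(98/2) - 1.960
z_β = 0.18 · 7.000 - 1.960
z_β = -0.700

Power = Φ(z_β) = Φ(-0.700) ≈ 0.242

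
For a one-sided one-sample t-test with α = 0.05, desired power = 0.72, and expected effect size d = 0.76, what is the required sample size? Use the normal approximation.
n = 9

Sample size formula (one-sample t-test, normal approximation):
n = ((z_α + z_β) / d)²

z_α = 1.645 (for α = 0.05, one-sided)
z_β = 0.583 (for power = 0.72)
d = 0.76

n = ((1.645 + 0.583) / 0.76)²
n = (2.932)²
n ≈ 8.60
Round up to the next whole number: n = 9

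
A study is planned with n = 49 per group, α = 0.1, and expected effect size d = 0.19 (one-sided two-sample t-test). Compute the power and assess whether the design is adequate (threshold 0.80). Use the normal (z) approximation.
Power ≈ 0.37; the study is underpowered (power < 0.80)

Power calculation (two-sample t-test, normal approximation):
z_β = d · √(n/2) - z_α
z_β = 0.19 · √(49/2) - 1.282
z_β = 0.19 · 4.950 - 1.282
z_β = -0.341

Power = Φ(z_β) = Φ(-0.341) ≈ 0.367

Effect size d = 0.19 is very small by Cohen's convention (0.2/0.5/0.8).

Threshold: power ≥ 0.80 is conventionally adequate.
Power ≈ 0.37 → the study is underpowered (power < 0.80).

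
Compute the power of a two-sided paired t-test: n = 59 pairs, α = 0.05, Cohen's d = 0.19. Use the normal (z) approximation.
Power ≈ 0.31

Power calculation (paired t-test, normal approximation):
z_β = d · √n - z_{α/2}
z_β = 0.19 · √59 - 1.960
z_β = 0.19 · 7.681 - 1.960
z_β = -0.501

Power = Φ(z_β) = Φ(-0.501) ≈ 0.308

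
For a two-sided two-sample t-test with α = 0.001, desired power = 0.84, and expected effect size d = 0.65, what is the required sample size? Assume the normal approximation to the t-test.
n = 87 per group

Sample size formula (two-sample t-test, normal approximation):
n = 2 · ((z_{α/2} + z_β) / d)²

z_{α/2} = 3.291 (for α = 0.001, two-sided)
z_β = 0.994 (for power = 0.84)
d = 0.65

n = 2 · ((3.291 + 0.994) / 0.65)²
n = 2 · (6.592)²
n ≈ 86.91
Round up to the next whole number: n = 87 per group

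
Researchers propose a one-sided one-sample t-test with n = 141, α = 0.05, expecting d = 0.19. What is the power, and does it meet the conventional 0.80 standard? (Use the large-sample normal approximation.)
Power ≈ 0.73; the study is underpowered (power < 0.80)

Power calculation (one-sample t-test, normal approximation):
z_β = d · √n - z_α
z_β = 0.19 · √141 - 1.645
z_β = 0.19 · 11.874 - 1.645
z_β = 0.611

Power = Φ(z_β) = Φ(0.611) ≈ 0.729

Effect size d = 0.19 is very small by Cohen's convention (0.2/0.5/0.8).

Threshold: power ≥ 0.80 is conventionally adequate.
Power ≈ 0.73 → the study is underpowered (power < 0.80).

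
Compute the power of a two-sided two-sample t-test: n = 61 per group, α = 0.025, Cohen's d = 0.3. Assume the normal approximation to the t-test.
Power ≈ 0.28

Power calculation (two-sample t-test, normal approximation):
z_β = d · √(n/2) - z_{α/2}
z_β = 0.3 · √(61/2) - 2.241
z_β = 0.3 · 5.523 - 2.241
z_β = -0.585

Power = Φ(z_β) = Φ(-0.585) ≈ 0.279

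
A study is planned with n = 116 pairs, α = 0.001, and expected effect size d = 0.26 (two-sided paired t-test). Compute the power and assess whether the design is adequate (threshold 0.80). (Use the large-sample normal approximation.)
Power ≈ 0.31; the study is underpowered (power < 0.80)

Power calculation (paired t-test, normal approximation):
z_β = d · √n - z_{α/2}
z_β = 0.26 · √116 - 3.291
z_β = 0.26 · 10.770 - 3.291
z_β = -0.490

Power = Φ(z_β) = Φ(-0.490) ≈ 0.312

Effect size d = 0.26 is small by Cohen's convention (0.2/0.5/0.8).

Threshold: power ≥ 0.80 is conventionally adequate.
Power ≈ 0.31 → the study is underpowered (power < 0.80).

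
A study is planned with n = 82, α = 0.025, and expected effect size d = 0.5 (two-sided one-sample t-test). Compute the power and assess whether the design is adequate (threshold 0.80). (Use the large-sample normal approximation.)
Power ≈ 0.99; the study is adequately powered (power ≥ 0.80)

Power calculation (one-sample t-test, normal approximation):
z_β = d · √n - z_{α/2}
z_β = 0.5 · √82 - 2.241
z_β = 0.5 · 9.055 - 2.241
z_β = 2.286

Power = Φ(z_β) = Φ(2.286) ≈ 0.989

Effect size d = 0.5 is medium by Cohen's convention (0.2/0.5/0.8).

Threshold: power ≥ 0.80 is conventionally adequate.
Power ≈ 0.99 → the study is adequately powered (power ≥ 0.80).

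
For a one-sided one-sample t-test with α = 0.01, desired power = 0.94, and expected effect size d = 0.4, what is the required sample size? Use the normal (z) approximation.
n = 95

Sample size formula (one-sample t-test, normal approximation):
n = ((z_α + z_β) / d)²

z_α = 2.326 (for α = 0.01, one-sided)
z_β = 1.555 (for power = 0.94)
d = 0.4

n = ((2.326 + 1.555) / 0.4)²
n = (9.703)²
n ≈ 94.15
Round up to the next whole number: n = 95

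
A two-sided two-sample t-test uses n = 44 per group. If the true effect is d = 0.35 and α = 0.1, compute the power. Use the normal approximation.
Power ≈ 0.50

Power calculation (two-sample t-test, normal approximation):
z_β = d · √(n/2) - z_{α/2}
z_β = 0.35 · √(44/2) - 1.645
z_β = 0.35 · 4.690 - 1.645
z_β = -0.003

Power = Φ(z_β) = Φ(-0.003) ≈ 0.499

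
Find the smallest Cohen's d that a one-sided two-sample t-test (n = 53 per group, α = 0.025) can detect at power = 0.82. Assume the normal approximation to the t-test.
d ≈ 0.56

Minimum detectable effect (two-sample t-test, normal approximation):
d = (z_α + z_β) / √(n/2)
d = (1.960 + 0.915) / √(53/2)
d = 2.875 / 5.148
d ≈ 0.56

By Cohen's convention (0.2 small / 0.5 medium / 0.8 large): medium effect.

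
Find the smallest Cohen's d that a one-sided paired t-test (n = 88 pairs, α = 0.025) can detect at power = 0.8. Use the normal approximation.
d ≈ 0.30

Minimum detectable effect (paired t-test, normal approximation):
d = (z_α + z_β) / √n
d = (1.960 + 0.842) / √88
d = 2.802 / 9.381
d ≈ 0.30

By Cohen's convention (0.2 small / 0.5 medium / 0.8 large): small effect.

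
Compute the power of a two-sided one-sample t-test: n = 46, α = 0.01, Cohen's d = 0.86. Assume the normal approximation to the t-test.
Power ≈ 1.00

Power calculation (one-sample t-test, normal approximation):
z_β = d · √n - z_{α/2}
z_β = 0.86 · √46 - 2.576
z_β = 0.86 · 6.782 - 2.576
z_β = 3.257

Power = Φ(z_β) = Φ(3.257) ≈ 0.999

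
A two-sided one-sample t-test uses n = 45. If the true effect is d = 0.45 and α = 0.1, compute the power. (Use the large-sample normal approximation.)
Power ≈ 0.92

Power calculation (one-sample t-test, normal approximation):
z_β = d · √n - z_{α/2}
z_β = 0.45 · √45 - 1.645
z_β = 0.45 · 6.708 - 1.645
z_β = 1.374

Power = Φ(z_β) = Φ(1.374) ≈ 0.915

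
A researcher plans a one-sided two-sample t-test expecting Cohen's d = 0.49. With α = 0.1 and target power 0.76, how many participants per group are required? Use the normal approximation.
n = 33 per group

Sample size formula (two-sample t-test, normal approximation):
n = 2 · ((z_α + z_β) / d)²

z_α = 1.282 (for α = 0.1, one-sided)
z_β = 0.706 (for power = 0.76)
d = 0.49

n = 2 · ((1.282 + 0.706) / 0.49)²
n = 2 · (4.057)²
n ≈ 32.92
Round up to the next whole number: n = 33 per group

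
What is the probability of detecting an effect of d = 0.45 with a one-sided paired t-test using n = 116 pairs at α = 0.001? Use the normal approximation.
Power ≈ 0.96

Power calculation (paired t-test, normal approximation):
z_β = d · √n - z_α
z_β = 0.45 · √116 - 3.090
z_β = 0.45 · 10.770 - 3.090
z_β = 1.756

Power = Φ(z_β) = Φ(1.756) ≈ 0.960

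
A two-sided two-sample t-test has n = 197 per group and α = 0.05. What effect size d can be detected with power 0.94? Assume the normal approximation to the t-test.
d ≈ 0.35

Minimum detectable effect (two-sample t-test, normal approximation):
d = (z_{α/2} + z_β) / √(n/2)
d = (1.960 + 1.555) / √(197/2)
d = 3.515 / 9.925
d ≈ 0.35

By Cohen's convention (0.2 small / 0.5 medium / 0.8 large): small effect.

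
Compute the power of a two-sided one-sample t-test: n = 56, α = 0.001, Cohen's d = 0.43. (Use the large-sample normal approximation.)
Power ≈ 0.47

Power calculation (one-sample t-test, normal approximation):
z_β = d · √n - z_{α/2}
z_β = 0.43 · √56 - 3.291
z_β = 0.43 · 7.483 - 3.291
z_β = -0.073

Power = Φ(z_β) = Φ(-0.073) ≈ 0.471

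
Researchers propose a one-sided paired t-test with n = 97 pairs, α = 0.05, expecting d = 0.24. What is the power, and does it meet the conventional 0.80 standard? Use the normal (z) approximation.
Power ≈ 0.76; the study is underpowered (power < 0.80)

Power calculation (paired t-test, normal approximation):
z_β = d · √n - z_α
z_β = 0.24 · √97 - 1.645
z_β = 0.24 · 9.849 - 1.645
z_β = 0.719

Power = Φ(z_β) = Φ(0.719) ≈ 0.764

Effect size d = 0.24 is small by Cohen's convention (0.2/0.5/0.8).

Threshold: power ≥ 0.80 is conventionally adequate.
Power ≈ 0.76 → the study is underpowered (power < 0.80).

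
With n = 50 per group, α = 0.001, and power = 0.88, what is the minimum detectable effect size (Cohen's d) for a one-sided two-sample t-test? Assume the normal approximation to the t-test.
d ≈ 0.85

Minimum detectable effect (two-sample t-test, normal approximation):
d = (z_α + z_β) / √(n/2)
d = (3.090 + 1.175) / √(50/2)
d = 4.265 / 5.000
d ≈ 0.85

By Cohen's convention (0.2 small / 0.5 medium / 0.8 large): large effect.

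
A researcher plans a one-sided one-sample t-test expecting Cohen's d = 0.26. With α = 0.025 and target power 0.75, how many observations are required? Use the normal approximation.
n = 103

Sample size formula (one-sample t-test, normal approximation):
n = ((z_α + z_β) / d)²

z_α = 1.960 (for α = 0.025, one-sided)
z_β = 0.674 (for power = 0.75)
d = 0.26

n = ((1.960 + 0.674) / 0.26)²
n = (10.131)²
n ≈ 102.64
Round up to the next whole number: n = 103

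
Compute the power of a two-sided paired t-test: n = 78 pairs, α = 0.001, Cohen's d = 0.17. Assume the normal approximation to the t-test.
Power ≈ 0.04

Power calculation (paired t-test, normal approximation):
z_β = d · √n - z_{α/2}
z_β = 0.17 · √78 - 3.291
z_β = 0.17 · 8.832 - 3.291
z_β = -1.789

Power = Φ(z_β) = Φ(-1.789) ≈ 0.037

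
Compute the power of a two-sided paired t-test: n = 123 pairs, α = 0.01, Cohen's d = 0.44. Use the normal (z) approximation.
Power ≈ 0.99

Power calculation (paired t-test, normal approximation):
z_β = d · √n - z_{α/2}
z_β = 0.44 · √123 - 2.576
z_β = 0.44 · 11.091 - 2.576
z_β = 2.304

Power = Φ(z_β) = Φ(2.304) ≈ 0.989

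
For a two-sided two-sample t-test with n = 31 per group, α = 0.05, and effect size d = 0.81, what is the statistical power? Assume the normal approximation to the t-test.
Power ≈ 0.89

Power calculation (two-sample t-test, normal approximation):
z_β = d · √(n/2) - z_{α/2}
z_β = 0.81 · √(31/2) - 1.960
z_β = 0.81 · 3.937 - 1.960
z_β = 1.229

Power = Φ(z_β) = Φ(1.229) ≈ 0.890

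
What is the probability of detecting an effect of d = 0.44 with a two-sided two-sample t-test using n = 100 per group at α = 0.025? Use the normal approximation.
Power ≈ 0.81

Power calculation (two-sample t-test, normal approximation):
z_β = d · √(n/2) - z_{α/2}
z_β = 0.44 · √(100/2) - 2.241
z_β = 0.44 · 7.071 - 2.241
z_β = 0.870

Power = Φ(z_β) = Φ(0.870) ≈ 0.808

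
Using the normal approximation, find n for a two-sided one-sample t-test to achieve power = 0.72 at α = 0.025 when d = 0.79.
n = 13

Sample size formula (one-sample t-test, normal approximation):
n = ((z_{α/2} + z_β) / d)²

z_{α/2} = 2.241 (for α = 0.025, two-sided)
z_β = 0.583 (for power = 0.72)
d = 0.79

n = ((2.241 + 0.583) / 0.79)²
n = (3.575)²
n ≈ 12.78
Round up to the next whole number: n = 13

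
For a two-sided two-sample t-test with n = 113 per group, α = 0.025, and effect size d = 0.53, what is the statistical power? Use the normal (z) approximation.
Power ≈ 0.96

Power calculation (two-sample t-test, normal approximation):
z_β = d · √(n/2) - z_{α/2}
z_β = 0.53 · √(113/2) - 2.241
z_β = 0.53 · 7.517 - 2.241
z_β = 1.742

Power = Φ(z_β) = Φ(1.742) ≈ 0.959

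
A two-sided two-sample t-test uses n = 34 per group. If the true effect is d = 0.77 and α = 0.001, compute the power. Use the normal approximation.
Power ≈ 0.45

Power calculation (two-sample t-test, normal approximation):
z_β = d · √(n/2) - z_{α/2}
z_β = 0.77 · √(34/2) - 3.291
z_β = 0.77 · 4.123 - 3.291
z_β = -0.116

Power = Φ(z_β) = Φ(-0.116) ≈ 0.454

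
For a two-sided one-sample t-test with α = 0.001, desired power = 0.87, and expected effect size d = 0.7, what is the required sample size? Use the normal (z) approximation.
n = 40

Sample size formula (one-sample t-test, normal approximation):
n = ((z_{α/2} + z_β) / d)²

z_{α/2} = 3.291 (for α = 0.001, two-sided)
z_β = 1.126 (for power = 0.87)
d = 0.7

n = ((3.291 + 1.126) / 0.7)²
n = (6.310)²
n ≈ 39.82
Round up to the next whole number: n = 40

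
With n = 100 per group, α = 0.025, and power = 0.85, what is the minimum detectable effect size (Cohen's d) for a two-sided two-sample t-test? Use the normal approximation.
d ≈ 0.46

Minimum detectable effect (two-sample t-test, normal approximation):
d = (z_{α/2} + z_β) / √(n/2)
d = (2.241 + 1.036) / √(100/2)
d = 3.278 / 7.071
d ≈ 0.46

By Cohen's convention (0.2 small / 0.5 medium / 0.8 large): small effect.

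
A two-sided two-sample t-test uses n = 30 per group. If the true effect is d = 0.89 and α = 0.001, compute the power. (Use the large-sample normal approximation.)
Power ≈ 0.56

Power calculation (two-sample t-test, normal approximation):
z_β = d · √(n/2) - z_{α/2}
z_β = 0.89 · √(30/2) - 3.291
z_β = 0.89 · 3.873 - 3.291
z_β = 0.156

Power = Φ(z_β) = Φ(0.156) ≈ 0.562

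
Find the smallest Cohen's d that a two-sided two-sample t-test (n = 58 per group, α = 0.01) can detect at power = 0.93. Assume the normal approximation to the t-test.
d ≈ 0.75

Minimum detectable effect (two-sample t-test, normal approximation):
d = (z_{α/2} + z_β) / √(n/2)
d = (2.576 + 1.476) / √(58/2)
d = 4.052 / 5.385
d ≈ 0.75

By Cohen's convention (0.2 small / 0.5 medium / 0.8 large): medium effect.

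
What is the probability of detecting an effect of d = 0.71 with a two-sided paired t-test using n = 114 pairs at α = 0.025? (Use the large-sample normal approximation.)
Power ≈ 1.00

Power calculation (paired t-test, normal approximation):
z_β = d · √n - z_{α/2}
z_β = 0.71 · √114 - 2.241
z_β = 0.71 · 10.677 - 2.241
z_β = 5.339

Power = Φ(z_β) = Φ(5.339) ≈ 1.000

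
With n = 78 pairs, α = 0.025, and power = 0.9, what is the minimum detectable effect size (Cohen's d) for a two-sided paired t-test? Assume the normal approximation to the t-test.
d ≈ 0.40

Minimum detectable effect (paired t-test, normal approximation):
d = (z_{α/2} + z_β) / √n
d = (2.241 + 1.282) / √78
d = 3.523 / 8.832
d ≈ 0.40

By Cohen's convention (0.2 small / 0.5 medium / 0.8 large): small effect.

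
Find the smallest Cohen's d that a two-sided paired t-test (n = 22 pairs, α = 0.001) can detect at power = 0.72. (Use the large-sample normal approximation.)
d ≈ 0.83

Minimum detectable effect (paired t-test, normal approximation):
d = (z_{α/2} + z_β) / √n
d = (3.291 + 0.583) / √22
d = 3.873 / 4.690
d ≈ 0.83

By Cohen's convention (0.2 small / 0.5 medium / 0.8 large): large effect.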